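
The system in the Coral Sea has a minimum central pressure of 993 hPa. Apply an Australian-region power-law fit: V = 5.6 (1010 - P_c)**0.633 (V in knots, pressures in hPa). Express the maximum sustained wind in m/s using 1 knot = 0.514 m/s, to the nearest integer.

ΔP = 1010 − 993 = 17 hPa.
V ≈ 5.6 × 17^0.633 = 5.6 × 6.010 ≈ 33.656 kt.
33.656 × 0.514 ≈ 17.30 m/s → 17 m/s.

17 m/s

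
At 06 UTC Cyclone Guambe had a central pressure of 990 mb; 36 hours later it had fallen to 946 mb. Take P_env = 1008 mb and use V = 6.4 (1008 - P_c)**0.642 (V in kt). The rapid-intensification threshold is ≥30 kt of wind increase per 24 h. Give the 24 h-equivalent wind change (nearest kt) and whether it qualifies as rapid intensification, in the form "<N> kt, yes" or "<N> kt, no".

33 kt, yes

V₁: ΔP = 18, V ≈ 6.4 × 18^0.642 ≈ 40.93 kt.
V₂: ΔP = 62, V ≈ 6.4 × 62^0.642 ≈ 90.55 kt.
ΔV over 36 h = 49.62 kt → 24 h equivalent = 49.62 × 24/36 ≈ 33.08 kt.
33 kt ≥ 30 kt ⇒ rapid intensification.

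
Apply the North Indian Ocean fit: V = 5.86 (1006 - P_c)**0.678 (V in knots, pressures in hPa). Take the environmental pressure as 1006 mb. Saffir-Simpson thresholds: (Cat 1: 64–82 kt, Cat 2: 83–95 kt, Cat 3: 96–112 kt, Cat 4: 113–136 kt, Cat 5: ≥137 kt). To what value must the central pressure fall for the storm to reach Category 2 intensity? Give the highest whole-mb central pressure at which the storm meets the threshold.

956 mb

Category 2 begins at V = 83 kt.
Required ΔP = (83/5.86)^(1/0.678) = 14.164^1.475 ≈ 49.88 mb.
P_c ≤ 1006 − 49.88 = 956.12, so the highest integer P_c is 956 mb.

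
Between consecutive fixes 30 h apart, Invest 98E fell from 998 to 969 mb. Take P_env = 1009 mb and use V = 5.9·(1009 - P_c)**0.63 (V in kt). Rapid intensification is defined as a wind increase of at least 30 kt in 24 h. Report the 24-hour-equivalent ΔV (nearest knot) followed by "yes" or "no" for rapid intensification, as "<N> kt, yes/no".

V₁: ΔP = 11, V ≈ 5.9 × 11^0.63 ≈ 26.73 kt.
V₂: ΔP = 40, V ≈ 5.9 × 40^0.63 ≈ 60.28 kt.
ΔV over 30 h = 33.55 kt → 24 h equivalent = 33.55 × 24/30 ≈ 26.84 kt.
27 kt < 30 kt ⇒ not rapid intensification.

27 kt, no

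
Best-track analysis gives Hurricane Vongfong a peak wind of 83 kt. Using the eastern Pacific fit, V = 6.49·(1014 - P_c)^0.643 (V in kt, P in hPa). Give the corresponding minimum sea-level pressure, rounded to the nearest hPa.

961 hPa

ΔP = (V / 6.49)^(1/0.643) = (83/6.49)^1.555.
83/6.49 = 12.789; 12.789^1.555 ≈ 52.65 hPa.
P_c = 1014 − 52.65 = 961.35 ≈ 961 hPa.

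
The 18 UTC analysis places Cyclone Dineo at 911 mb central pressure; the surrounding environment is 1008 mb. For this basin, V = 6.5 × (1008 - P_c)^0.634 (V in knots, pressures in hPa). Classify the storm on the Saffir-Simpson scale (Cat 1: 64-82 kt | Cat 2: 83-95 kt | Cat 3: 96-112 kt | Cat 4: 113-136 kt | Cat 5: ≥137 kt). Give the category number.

ΔP = 1008 − 911 = 97 mb.
V ≈ 6.5 × 97^0.634 = 6.5 × 18.18 ≈ 118 kt.
118 kt falls in the Category 4 band.

4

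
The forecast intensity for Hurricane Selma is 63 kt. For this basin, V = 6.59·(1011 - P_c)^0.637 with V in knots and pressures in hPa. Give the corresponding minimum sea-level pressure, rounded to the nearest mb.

ΔP = (V / 6.59)^(1/0.637) = (63/6.59)^1.570.
63/6.59 = 9.560; 9.560^1.570 ≈ 34.61 mb.
P_c = 1011 − 34.61 = 976.39 ≈ 976 mb.

976 mb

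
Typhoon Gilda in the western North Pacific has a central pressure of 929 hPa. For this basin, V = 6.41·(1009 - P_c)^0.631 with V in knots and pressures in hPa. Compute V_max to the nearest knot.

ΔP = 1009 − 929 = 80 hPa.
80^0.631 ≈ 15.880.
V ≈ 6.41 × 15.880 ≈ 101.8 kt.

102 kt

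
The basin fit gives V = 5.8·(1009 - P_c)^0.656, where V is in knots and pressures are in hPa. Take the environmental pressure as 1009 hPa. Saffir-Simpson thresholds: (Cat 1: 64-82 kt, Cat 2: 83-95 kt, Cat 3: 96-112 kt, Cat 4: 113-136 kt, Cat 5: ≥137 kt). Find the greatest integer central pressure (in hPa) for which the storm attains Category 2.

951 hPa

Category 2 begins at V = 83 kt.
Required ΔP = (83/5.8)^(1/0.656) = 14.310^1.524 ≈ 57.76 hPa.
P_c ≤ 1009 − 57.76 = 951.24, so the highest integer P_c is 951 hPa.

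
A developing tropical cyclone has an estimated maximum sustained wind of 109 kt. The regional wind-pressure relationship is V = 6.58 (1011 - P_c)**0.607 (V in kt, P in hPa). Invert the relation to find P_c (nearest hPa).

909 hPa

ΔP = (V / 6.58)^(1/0.607) = (109/6.58)^1.647.
109/6.58 = 16.565; 16.565^1.647 ≈ 101.99 hPa.
P_c = 1011 − 101.99 = 909.01 ≈ 909 hPa.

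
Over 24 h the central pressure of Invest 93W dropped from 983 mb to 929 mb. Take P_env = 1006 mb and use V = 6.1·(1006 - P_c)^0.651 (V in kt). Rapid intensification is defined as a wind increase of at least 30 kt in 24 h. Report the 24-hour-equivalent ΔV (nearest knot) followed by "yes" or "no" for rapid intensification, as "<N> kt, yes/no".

V₁: ΔP = 23, V ≈ 6.1 × 23^0.651 ≈ 46.97 kt.
V₂: ΔP = 77, V ≈ 6.1 × 77^0.651 ≈ 103.14 kt.
ΔV over 24 h = 56.17 kt → 24 h equivalent = 56.17 × 24/24 ≈ 56.17 kt.
56 kt ≥ 30 kt ⇒ rapid intensification.

56 kt, yes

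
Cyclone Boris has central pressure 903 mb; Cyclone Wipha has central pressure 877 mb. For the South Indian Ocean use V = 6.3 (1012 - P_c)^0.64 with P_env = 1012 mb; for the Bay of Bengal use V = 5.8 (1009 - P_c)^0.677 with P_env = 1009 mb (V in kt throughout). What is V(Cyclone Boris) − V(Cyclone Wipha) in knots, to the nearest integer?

Cyclone Boris: ΔP = 109; V ≈ 6.3 × 109^0.64 ≈ 126.85 kt.
Cyclone Wipha: ΔP = 132; V ≈ 5.8 × 132^0.677 ≈ 158.15 kt.
Difference ≈ 126.85 − 158.15 = -31.30 → -31 kt.

-31 kt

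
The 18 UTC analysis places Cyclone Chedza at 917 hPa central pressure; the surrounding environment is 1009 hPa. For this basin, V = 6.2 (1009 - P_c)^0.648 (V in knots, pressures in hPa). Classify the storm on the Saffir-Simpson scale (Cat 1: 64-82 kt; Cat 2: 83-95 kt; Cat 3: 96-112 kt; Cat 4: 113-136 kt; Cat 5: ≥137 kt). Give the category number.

4

ΔP = 1009 − 917 = 92 hPa.
V ≈ 6.2 × 92^0.648 = 6.2 × 18.73 ≈ 116 kt.
116 kt falls in the Category 4 band.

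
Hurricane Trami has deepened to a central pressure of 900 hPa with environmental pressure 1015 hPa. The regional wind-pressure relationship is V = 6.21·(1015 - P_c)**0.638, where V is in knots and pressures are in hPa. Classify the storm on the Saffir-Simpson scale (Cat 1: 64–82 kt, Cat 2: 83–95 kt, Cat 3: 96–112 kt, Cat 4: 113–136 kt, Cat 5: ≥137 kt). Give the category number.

4

ΔP = 1015 − 900 = 115 hPa.
V ≈ 6.21 × 115^0.638 = 6.21 × 20.64 ≈ 128 kt.
128 kt falls in the Category 4 band.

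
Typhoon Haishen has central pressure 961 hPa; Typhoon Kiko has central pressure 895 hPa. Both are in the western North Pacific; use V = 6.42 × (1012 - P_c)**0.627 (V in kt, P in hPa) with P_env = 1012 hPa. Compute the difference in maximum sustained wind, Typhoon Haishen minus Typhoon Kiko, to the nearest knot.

Typhoon Haishen: ΔP = 51; V ≈ 6.42 × 51^0.627 ≈ 75.54 kt.
Typhoon Kiko: ΔP = 117; V ≈ 6.42 × 117^0.627 ≈ 127.14 kt.
Difference ≈ 75.54 − 127.14 = -51.60 → -52 kt.

-52 kt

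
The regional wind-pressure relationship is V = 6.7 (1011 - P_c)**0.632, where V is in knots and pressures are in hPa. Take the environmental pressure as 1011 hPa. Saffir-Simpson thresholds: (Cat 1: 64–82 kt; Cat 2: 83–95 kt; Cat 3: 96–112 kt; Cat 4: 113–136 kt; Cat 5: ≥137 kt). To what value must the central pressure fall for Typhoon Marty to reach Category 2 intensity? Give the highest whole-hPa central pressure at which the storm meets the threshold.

957 hPa

Category 2 begins at V = 83 kt.
Required ΔP = (83/6.7)^(1/0.632) = 12.388^1.582 ≈ 53.63 hPa.
P_c ≤ 1011 − 53.63 = 957.37, so the highest integer P_c is 957 hPa.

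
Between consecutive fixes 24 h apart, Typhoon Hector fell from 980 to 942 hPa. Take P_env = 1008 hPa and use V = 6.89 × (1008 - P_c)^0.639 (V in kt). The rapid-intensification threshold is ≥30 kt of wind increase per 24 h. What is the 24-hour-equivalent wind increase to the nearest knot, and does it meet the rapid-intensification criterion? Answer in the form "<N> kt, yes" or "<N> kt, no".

V₁: ΔP = 28, V ≈ 6.89 × 28^0.639 ≈ 57.94 kt.
V₂: ΔP = 66, V ≈ 6.89 × 66^0.639 ≈ 100.21 kt.
ΔV over 24 h = 42.27 kt → 24 h equivalent = 42.27 × 24/24 ≈ 42.27 kt.
42 kt ≥ 30 kt ⇒ rapid intensification.

42 kt, yes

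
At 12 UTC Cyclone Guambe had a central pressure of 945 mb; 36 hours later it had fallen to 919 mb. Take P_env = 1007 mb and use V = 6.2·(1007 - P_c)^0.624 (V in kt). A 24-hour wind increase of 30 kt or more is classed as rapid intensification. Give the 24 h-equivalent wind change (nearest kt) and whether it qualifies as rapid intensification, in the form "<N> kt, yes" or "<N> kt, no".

V₁: ΔP = 62, V ≈ 6.2 × 62^0.624 ≈ 81.44 kt.
V₂: ΔP = 88, V ≈ 6.2 × 88^0.624 ≈ 101.33 kt.
ΔV over 36 h = 19.89 kt → 24 h equivalent = 19.89 × 24/36 ≈ 13.26 kt.
13 kt < 30 kt ⇒ not rapid intensification.

13 kt, no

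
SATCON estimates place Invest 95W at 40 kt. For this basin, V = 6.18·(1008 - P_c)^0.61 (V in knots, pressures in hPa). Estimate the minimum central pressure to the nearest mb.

987 mb

ΔP = (V / 6.18)^(1/0.61) = (40/6.18)^1.639.
40/6.18 = 6.472; 6.472^1.639 ≈ 21.36 mb.
P_c = 1008 − 21.36 = 986.64 ≈ 987 mb.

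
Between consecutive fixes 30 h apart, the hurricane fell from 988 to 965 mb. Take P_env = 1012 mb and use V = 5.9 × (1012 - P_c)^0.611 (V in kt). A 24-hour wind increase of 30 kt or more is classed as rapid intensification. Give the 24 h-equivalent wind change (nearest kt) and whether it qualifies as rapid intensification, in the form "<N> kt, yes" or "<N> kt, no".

V₁: ΔP = 24, V ≈ 5.9 × 24^0.611 ≈ 41.13 kt.
V₂: ΔP = 47, V ≈ 5.9 × 47^0.611 ≈ 62.02 kt.
ΔV over 30 h = 20.89 kt → 24 h equivalent = 20.89 × 24/30 ≈ 16.71 kt.
17 kt < 30 kt ⇒ not rapid intensification.

17 kt, no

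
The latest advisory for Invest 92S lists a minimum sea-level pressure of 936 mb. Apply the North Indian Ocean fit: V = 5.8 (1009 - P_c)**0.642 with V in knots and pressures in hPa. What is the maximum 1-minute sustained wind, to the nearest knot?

91 kt

ΔP = 1009 − 936 = 73 mb.
73^0.642 ≈ 15.713.
V ≈ 5.8 × 15.713 ≈ 91.1 kt.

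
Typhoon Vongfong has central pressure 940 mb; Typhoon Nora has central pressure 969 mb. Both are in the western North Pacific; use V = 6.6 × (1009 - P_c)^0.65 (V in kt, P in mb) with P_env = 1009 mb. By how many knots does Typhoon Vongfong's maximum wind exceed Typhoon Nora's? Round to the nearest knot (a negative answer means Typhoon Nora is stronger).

Typhoon Vongfong: ΔP = 69; V ≈ 6.6 × 69^0.65 ≈ 103.47 kt.
Typhoon Nora: ΔP = 40; V ≈ 6.6 × 40^0.65 ≈ 72.59 kt.
Difference ≈ 103.47 − 72.59 = 30.88 → 31 kt.

31 kt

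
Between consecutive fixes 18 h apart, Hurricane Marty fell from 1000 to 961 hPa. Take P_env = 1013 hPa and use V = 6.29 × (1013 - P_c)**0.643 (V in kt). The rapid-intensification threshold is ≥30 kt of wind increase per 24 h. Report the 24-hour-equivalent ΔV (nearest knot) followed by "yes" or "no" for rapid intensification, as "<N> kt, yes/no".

V₁: ΔP = 13, V ≈ 6.29 × 13^0.643 ≈ 32.73 kt.
V₂: ΔP = 52, V ≈ 6.29 × 52^0.643 ≈ 79.81 kt.
ΔV over 18 h = 47.08 kt → 24 h equivalent = 47.08 × 24/18 ≈ 62.77 kt.
63 kt ≥ 30 kt ⇒ rapid intensification.

63 kt, yes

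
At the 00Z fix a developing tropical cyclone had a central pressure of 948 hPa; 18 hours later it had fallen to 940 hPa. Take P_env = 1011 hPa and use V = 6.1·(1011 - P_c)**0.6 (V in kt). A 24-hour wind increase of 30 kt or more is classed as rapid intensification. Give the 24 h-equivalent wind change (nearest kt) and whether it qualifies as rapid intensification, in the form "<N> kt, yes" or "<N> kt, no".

7 kt, no

V₁: ΔP = 63, V ≈ 6.1 × 63^0.6 ≈ 73.27 kt.
V₂: ΔP = 71, V ≈ 6.1 × 71^0.6 ≈ 78.72 kt.
ΔV over 18 h = 5.45 kt → 24 h equivalent = 5.45 × 24/18 ≈ 7.27 kt.
7 kt < 30 kt ⇒ not rapid intensification.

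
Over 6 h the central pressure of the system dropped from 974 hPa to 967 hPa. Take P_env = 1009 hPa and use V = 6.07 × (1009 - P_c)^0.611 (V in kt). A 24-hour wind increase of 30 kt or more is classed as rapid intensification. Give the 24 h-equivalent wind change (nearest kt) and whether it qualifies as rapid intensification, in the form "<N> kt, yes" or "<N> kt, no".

25 kt, no

V₁: ΔP = 35, V ≈ 6.07 × 35^0.611 ≈ 53.29 kt.
V₂: ΔP = 42, V ≈ 6.07 × 42^0.611 ≈ 59.57 kt.
ΔV over 6 h = 6.28 kt → 24 h equivalent = 6.28 × 24/6 ≈ 25.12 kt.
25 kt < 30 kt ⇒ not rapid intensification.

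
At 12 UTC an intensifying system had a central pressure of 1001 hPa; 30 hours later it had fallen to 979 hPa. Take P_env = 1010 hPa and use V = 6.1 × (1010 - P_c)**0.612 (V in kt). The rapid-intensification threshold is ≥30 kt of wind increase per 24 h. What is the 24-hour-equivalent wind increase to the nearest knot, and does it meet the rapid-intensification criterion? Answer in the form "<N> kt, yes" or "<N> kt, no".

21 kt, no

V₁: ΔP = 9, V ≈ 6.1 × 9^0.612 ≈ 23.41 kt.
V₂: ΔP = 31, V ≈ 6.1 × 31^0.612 ≈ 49.89 kt.
ΔV over 30 h = 26.48 kt → 24 h equivalent = 26.48 × 24/30 ≈ 21.18 kt.
21 kt < 30 kt ⇒ not rapid intensification.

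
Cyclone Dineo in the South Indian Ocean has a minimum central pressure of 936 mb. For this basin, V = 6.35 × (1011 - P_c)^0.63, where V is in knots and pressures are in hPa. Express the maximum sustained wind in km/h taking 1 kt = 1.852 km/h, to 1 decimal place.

ΔP = 1011 − 936 = 75 mb.
V ≈ 6.35 × 75^0.63 = 6.35 × 15.181 ≈ 96.397 kt.
96.397 × 1.852 ≈ 178.53 km/h → 178.5 km/h.

178.5 km/h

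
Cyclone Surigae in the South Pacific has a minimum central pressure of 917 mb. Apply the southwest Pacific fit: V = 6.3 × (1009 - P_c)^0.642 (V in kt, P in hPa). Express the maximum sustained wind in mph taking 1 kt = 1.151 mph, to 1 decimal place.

132.2 mph

ΔP = 1009 − 917 = 92 mb.
V ≈ 6.3 × 92^0.642 = 6.3 × 18.229 ≈ 114.840 kt.
114.840 × 1.151 ≈ 132.18 mph → 132.2 mph.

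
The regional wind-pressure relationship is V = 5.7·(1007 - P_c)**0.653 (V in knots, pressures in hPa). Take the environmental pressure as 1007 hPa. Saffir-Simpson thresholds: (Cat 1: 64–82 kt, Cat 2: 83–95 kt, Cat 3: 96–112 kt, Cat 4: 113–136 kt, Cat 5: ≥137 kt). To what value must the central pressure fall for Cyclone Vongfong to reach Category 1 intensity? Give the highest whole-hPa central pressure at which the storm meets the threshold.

966 hPa

Category 1 begins at V = 64 kt.
Required ΔP = (64/5.7)^(1/0.653) = 11.228^1.531 ≈ 40.59 hPa.
P_c ≤ 1007 − 40.59 = 966.41, so the highest integer P_c is 966 hPa.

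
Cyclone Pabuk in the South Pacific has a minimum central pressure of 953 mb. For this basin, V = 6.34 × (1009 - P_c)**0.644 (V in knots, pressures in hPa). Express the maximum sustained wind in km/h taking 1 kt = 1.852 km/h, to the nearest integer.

ΔP = 1009 − 953 = 56 mb.
V ≈ 6.34 × 56^0.644 = 6.34 × 13.361 ≈ 84.708 kt.
84.708 × 1.852 ≈ 156.88 km/h → 157 km/h.

157 km/h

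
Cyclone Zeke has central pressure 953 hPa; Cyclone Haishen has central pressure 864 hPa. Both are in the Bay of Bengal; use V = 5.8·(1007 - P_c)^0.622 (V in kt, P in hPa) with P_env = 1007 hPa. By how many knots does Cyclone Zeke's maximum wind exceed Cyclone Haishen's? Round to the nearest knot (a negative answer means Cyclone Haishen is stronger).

-58 kt

Cyclone Zeke: ΔP = 54; V ≈ 5.8 × 54^0.622 ≈ 69.34 kt.
Cyclone Haishen: ΔP = 143; V ≈ 5.8 × 143^0.622 ≈ 127.07 kt.
Difference ≈ 69.34 − 127.07 = -57.73 → -58 kt.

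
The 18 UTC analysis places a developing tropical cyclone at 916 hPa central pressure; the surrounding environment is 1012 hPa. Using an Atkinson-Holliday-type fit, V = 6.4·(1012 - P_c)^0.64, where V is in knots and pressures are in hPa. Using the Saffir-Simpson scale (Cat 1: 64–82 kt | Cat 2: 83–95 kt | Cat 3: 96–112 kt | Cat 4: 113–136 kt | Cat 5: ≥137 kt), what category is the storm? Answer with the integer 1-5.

4

ΔP = 1012 − 916 = 96 hPa.
V ≈ 6.4 × 96^0.64 = 6.4 × 18.56 ≈ 119 kt.
119 kt falls in the Category 4 band.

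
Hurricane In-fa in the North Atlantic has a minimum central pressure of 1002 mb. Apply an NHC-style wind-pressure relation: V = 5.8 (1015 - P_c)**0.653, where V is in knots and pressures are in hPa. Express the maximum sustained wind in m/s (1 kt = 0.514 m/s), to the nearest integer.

16 m/s

ΔP = 1015 − 1002 = 13 mb.
V ≈ 5.8 × 13^0.653 = 5.8 × 5.338 ≈ 30.962 kt.
30.962 × 0.514 ≈ 15.91 m/s → 16 m/s.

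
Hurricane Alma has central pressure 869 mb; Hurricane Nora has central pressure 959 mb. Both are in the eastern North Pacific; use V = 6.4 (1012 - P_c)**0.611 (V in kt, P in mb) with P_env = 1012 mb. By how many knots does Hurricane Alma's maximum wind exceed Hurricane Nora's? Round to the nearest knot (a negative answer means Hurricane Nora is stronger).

60 kt

Hurricane Alma: ΔP = 143; V ≈ 6.4 × 143^0.611 ≈ 132.77 kt.
Hurricane Nora: ΔP = 53; V ≈ 6.4 × 53^0.611 ≈ 72.40 kt.
Difference ≈ 132.77 − 72.40 = 60.37 → 60 kt.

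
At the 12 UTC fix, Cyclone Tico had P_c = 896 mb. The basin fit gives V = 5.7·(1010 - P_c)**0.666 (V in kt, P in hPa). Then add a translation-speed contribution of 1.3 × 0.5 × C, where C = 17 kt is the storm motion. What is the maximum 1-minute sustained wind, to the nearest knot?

ΔP = 1010 − 896 = 114 mb.
114^0.666 ≈ 23.437.
V ≈ 5.7 × 23.437 ≈ 133.6 kt.
Translation term: 1.3 × 0.5 × 17 = 11.05 kt.
Corrected V ≈ 144.65 kt → 145 kt.

145 kt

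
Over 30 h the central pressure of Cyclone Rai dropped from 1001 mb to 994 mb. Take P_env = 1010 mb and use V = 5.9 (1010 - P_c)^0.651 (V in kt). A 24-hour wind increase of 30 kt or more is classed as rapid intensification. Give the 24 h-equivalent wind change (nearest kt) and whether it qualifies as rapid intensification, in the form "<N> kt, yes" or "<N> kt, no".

V₁: ΔP = 9, V ≈ 5.9 × 9^0.651 ≈ 24.66 kt.
V₂: ΔP = 16, V ≈ 5.9 × 16^0.651 ≈ 35.87 kt.
ΔV over 30 h = 11.21 kt → 24 h equivalent = 11.21 × 24/30 ≈ 8.97 kt.
9 kt < 30 kt ⇒ not rapid intensification.

9 kt, no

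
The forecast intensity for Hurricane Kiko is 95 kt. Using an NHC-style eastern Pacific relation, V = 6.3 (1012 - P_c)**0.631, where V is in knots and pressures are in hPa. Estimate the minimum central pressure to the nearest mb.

ΔP = (V / 6.3)^(1/0.631) = (95/6.3)^1.585.
95/6.3 = 15.079; 15.079^1.585 ≈ 73.70 mb.
P_c = 1012 − 73.70 = 938.30 ≈ 938 mb.

938 mb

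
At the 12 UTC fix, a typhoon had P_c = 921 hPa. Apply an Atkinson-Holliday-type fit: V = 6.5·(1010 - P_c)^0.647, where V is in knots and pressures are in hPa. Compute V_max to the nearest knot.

ΔP = 1010 − 921 = 89 hPa.
89^0.647 ≈ 18.250.
V ≈ 6.5 × 18.250 ≈ 118.6 kt.

119 kt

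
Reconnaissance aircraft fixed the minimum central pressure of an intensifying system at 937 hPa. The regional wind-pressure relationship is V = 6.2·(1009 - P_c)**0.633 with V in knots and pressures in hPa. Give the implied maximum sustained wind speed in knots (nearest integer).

ΔP = 1009 − 937 = 72 hPa.
72^0.633 ≈ 14.986.
V ≈ 6.2 × 14.986 ≈ 92.9 kt.

93 kt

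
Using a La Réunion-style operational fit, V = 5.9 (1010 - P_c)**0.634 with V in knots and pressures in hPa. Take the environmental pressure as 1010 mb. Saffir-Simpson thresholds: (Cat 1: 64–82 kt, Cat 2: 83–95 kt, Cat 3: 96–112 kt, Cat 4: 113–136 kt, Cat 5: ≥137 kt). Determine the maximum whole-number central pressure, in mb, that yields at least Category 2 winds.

945 mb

Category 2 begins at V = 83 kt.
Required ΔP = (83/5.9)^(1/0.634) = 14.068^1.577 ≈ 64.73 mb.
P_c ≤ 1010 − 64.73 = 945.27, so the highest integer P_c is 945 mb.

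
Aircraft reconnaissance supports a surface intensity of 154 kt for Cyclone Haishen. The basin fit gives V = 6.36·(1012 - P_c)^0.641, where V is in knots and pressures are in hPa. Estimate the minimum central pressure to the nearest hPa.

ΔP = (V / 6.36)^(1/0.641) = (154/6.36)^1.560.
154/6.36 = 24.214; 24.214^1.560 ≈ 144.29 hPa.
P_c = 1012 − 144.29 = 867.71 ≈ 868 hPa.

868 hPa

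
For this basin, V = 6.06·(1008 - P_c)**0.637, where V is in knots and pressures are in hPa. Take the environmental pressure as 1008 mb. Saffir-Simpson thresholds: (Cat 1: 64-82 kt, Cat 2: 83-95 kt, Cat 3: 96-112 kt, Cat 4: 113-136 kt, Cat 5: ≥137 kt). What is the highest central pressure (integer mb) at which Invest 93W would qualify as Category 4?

909 mb

Category 4 begins at V = 113 kt.
Required ΔP = (113/6.06)^(1/0.637) = 18.647^1.570 ≈ 98.78 mb.
P_c ≤ 1008 − 98.78 = 909.22, so the highest integer P_c is 909 mb.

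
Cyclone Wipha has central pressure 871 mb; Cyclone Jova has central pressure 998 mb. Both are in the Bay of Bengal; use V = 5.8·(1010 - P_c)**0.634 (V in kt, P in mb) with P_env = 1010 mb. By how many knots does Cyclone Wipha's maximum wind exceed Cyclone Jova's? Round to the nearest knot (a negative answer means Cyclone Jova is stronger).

104 kt

Cyclone Wipha: ΔP = 139; V ≈ 5.8 × 139^0.634 ≈ 132.46 kt.
Cyclone Jova: ΔP = 12; V ≈ 5.8 × 12^0.634 ≈ 28.03 kt.
Difference ≈ 132.46 − 28.03 = 104.43 → 104 kt.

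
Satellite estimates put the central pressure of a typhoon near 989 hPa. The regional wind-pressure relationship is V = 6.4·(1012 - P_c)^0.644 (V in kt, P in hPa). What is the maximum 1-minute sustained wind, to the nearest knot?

ΔP = 1012 − 989 = 23 hPa.
23^0.644 ≈ 7.533.
V ≈ 6.4 × 7.533 ≈ 48.2 kt.

48 kt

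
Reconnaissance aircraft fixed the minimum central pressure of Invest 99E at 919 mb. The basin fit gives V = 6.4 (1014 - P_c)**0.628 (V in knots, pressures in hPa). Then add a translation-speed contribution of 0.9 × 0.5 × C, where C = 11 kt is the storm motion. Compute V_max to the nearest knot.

ΔP = 1014 − 919 = 95 mb.
95^0.628 ≈ 17.459.
V ≈ 6.4 × 17.459 ≈ 111.7 kt.
Translation term: 0.9 × 0.5 × 11 = 4.95 kt.
Corrected V ≈ 116.65 kt → 117 kt.

117 kt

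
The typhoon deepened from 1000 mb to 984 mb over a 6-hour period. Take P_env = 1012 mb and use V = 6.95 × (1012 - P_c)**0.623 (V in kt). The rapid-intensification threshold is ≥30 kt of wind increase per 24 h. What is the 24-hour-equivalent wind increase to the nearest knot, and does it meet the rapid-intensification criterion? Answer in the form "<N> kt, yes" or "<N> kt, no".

91 kt, yes

V₁: ΔP = 12, V ≈ 6.95 × 12^0.623 ≈ 32.68 kt.
V₂: ΔP = 28, V ≈ 6.95 × 28^0.623 ≈ 55.41 kt.
ΔV over 6 h = 22.73 kt → 24 h equivalent = 22.73 × 24/6 ≈ 90.92 kt.
91 kt ≥ 30 kt ⇒ rapid intensification.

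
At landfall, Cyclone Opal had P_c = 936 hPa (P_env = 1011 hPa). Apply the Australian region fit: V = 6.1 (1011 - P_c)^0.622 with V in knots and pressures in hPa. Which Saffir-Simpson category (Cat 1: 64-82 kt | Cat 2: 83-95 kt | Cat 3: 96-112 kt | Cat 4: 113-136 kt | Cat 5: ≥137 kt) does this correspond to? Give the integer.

2

ΔP = 1011 − 936 = 75 hPa.
V ≈ 6.1 × 75^0.622 = 6.1 × 14.67 ≈ 89 kt.
89 kt falls in the Category 2 band.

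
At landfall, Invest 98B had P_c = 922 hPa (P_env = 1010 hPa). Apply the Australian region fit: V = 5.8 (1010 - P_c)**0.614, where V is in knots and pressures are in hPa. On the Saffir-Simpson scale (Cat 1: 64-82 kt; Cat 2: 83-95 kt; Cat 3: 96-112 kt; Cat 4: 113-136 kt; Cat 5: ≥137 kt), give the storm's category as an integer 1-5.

2

ΔP = 1010 − 922 = 88 hPa.
V ≈ 5.8 × 88^0.614 = 5.8 × 15.63 ≈ 91 kt.
91 kt falls in the Category 2 band.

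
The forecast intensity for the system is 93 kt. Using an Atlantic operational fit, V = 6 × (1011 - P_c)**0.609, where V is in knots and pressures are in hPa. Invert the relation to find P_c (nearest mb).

ΔP = (V / 6)^(1/0.609) = (93/6)^1.642.
93/6 = 15.500; 15.500^1.642 ≈ 90.07 mb.
P_c = 1011 − 90.07 = 920.93 ≈ 921 mb.

921 mb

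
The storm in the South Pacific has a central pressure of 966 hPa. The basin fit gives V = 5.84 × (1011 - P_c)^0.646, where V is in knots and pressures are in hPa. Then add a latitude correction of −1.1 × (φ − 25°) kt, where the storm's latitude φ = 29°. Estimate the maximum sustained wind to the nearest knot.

ΔP = 1011 − 966 = 45 hPa.
45^0.646 ≈ 11.694.
V ≈ 5.84 × 11.694 ≈ 68.3 kt.
Latitude correction: −1.1 × (29 − 25) = -4.4 kt.
Corrected V ≈ 63.9 kt → 64 kt.

64 kt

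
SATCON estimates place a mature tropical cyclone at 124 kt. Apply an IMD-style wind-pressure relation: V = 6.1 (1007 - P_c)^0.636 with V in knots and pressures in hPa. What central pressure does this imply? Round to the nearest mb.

ΔP = (V / 6.1)^(1/0.636) = (124/6.1)^1.572.
124/6.1 = 20.328; 20.328^1.572 ≈ 113.96 mb.
P_c = 1007 − 113.96 = 893.04 ≈ 893 mb.

893 mb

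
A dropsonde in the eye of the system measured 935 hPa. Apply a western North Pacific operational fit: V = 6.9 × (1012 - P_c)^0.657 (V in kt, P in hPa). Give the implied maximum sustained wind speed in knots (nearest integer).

ΔP = 1012 − 935 = 77 hPa.
77^0.657 ≈ 17.355.
V ≈ 6.9 × 17.355 ≈ 119.7 kt.

120 kt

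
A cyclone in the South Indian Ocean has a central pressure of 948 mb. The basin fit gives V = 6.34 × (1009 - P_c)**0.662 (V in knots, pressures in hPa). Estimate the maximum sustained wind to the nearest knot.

96 kt

ΔP = 1009 − 948 = 61 mb.
61^0.662 ≈ 15.202.
V ≈ 6.34 × 15.202 ≈ 96.4 kt.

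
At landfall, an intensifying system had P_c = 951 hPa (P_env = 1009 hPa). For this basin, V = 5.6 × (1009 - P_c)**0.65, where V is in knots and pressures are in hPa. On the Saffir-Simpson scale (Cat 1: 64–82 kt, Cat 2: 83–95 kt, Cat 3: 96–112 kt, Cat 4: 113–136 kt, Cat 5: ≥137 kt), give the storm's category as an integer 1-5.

ΔP = 1009 − 951 = 58 hPa.
V ≈ 5.6 × 58^0.65 = 5.6 × 14.00 ≈ 78 kt.
78 kt falls in the Category 1 band.

1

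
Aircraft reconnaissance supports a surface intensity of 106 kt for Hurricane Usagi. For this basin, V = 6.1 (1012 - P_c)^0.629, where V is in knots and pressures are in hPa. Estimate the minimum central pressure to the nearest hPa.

918 hPa

ΔP = (V / 6.1)^(1/0.629) = (106/6.1)^1.590.
106/6.1 = 17.377; 17.377^1.590 ≈ 93.61 hPa.
P_c = 1012 − 93.61 = 918.39 ≈ 918 hPa.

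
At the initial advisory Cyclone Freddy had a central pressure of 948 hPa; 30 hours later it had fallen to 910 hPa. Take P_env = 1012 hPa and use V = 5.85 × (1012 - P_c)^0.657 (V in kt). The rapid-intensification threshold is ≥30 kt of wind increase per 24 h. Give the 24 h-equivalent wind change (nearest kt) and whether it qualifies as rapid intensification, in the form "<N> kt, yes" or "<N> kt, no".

V₁: ΔP = 64, V ≈ 5.85 × 64^0.657 ≈ 89.91 kt.
V₂: ΔP = 102, V ≈ 5.85 × 102^0.657 ≈ 122.13 kt.
ΔV over 30 h = 32.22 kt → 24 h equivalent = 32.22 × 24/30 ≈ 25.78 kt.
26 kt < 30 kt ⇒ not rapid intensification.

26 kt, no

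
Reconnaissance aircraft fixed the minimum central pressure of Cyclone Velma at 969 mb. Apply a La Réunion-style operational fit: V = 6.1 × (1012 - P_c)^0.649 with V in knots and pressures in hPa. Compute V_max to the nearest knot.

ΔP = 1012 − 969 = 43 mb.
43^0.649 ≈ 11.485.
V ≈ 6.1 × 11.485 ≈ 70.1 kt.

70 kt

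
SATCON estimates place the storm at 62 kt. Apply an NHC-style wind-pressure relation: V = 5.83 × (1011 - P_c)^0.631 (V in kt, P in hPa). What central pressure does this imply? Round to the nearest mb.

ΔP = (V / 5.83)^(1/0.631) = (62/5.83)^1.585.
62/5.83 = 10.635; 10.635^1.585 ≈ 42.38 mb.
P_c = 1011 − 42.38 = 968.62 ≈ 969 mb.

969 mb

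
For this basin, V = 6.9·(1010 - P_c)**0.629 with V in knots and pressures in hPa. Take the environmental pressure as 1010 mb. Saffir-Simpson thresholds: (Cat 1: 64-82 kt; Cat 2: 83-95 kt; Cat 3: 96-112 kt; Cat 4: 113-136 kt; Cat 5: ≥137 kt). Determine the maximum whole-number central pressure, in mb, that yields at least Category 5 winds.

Category 5 begins at V = 137 kt.
Required ΔP = (137/6.9)^(1/0.629) = 19.855^1.590 ≈ 115.71 mb.
P_c ≤ 1010 − 115.71 = 894.29, so the highest integer P_c is 894 mb.

894 mb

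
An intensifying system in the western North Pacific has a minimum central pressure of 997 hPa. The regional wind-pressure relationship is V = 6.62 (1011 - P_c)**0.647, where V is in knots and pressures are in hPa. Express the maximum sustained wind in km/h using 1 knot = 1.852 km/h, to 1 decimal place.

ΔP = 1011 − 997 = 14 hPa.
V ≈ 6.62 × 14^0.647 = 6.62 × 5.515 ≈ 36.509 kt.
36.509 × 1.852 ≈ 67.62 km/h → 67.6 km/h.

67.6 km/h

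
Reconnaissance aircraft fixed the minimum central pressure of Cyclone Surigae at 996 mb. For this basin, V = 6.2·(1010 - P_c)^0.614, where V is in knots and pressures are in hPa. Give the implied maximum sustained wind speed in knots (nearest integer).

31 kt

ΔP = 1010 − 996 = 14 mb.
14^0.614 ≈ 5.055.
V ≈ 6.2 × 5.055 ≈ 31.3 kt.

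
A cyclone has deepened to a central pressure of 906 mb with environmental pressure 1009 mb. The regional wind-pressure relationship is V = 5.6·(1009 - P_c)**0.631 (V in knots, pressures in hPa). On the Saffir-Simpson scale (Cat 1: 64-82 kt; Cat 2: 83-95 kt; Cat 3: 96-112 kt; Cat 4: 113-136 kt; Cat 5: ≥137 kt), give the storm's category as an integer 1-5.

3

ΔP = 1009 − 906 = 103 mb.
V ≈ 5.6 × 103^0.631 = 5.6 × 18.63 ≈ 104 kt.
104 kt falls in the Category 3 band.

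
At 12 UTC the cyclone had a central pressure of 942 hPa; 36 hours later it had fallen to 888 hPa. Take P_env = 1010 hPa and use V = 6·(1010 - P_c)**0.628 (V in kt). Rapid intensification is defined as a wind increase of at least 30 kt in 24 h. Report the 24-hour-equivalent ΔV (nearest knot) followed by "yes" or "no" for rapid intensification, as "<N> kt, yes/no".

V₁: ΔP = 68, V ≈ 6 × 68^0.628 ≈ 84.91 kt.
V₂: ΔP = 122, V ≈ 6 × 122^0.628 ≈ 122.57 kt.
ΔV over 36 h = 37.66 kt → 24 h equivalent = 37.66 × 24/36 ≈ 25.11 kt.
25 kt < 30 kt ⇒ not rapid intensification.

25 kt, no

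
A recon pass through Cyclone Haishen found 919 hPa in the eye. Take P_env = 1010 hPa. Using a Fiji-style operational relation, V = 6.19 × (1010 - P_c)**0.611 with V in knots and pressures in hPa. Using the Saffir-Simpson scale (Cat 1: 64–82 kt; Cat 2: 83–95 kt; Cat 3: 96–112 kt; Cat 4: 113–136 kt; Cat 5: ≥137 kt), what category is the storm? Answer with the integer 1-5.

3

ΔP = 1010 − 919 = 91 hPa.
V ≈ 6.19 × 91^0.611 = 6.19 × 15.74 ≈ 97 kt.
97 kt falls in the Category 3 band.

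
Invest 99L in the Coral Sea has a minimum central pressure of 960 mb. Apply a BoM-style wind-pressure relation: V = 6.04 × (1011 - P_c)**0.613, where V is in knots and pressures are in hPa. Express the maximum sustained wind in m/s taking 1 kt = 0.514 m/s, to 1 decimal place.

ΔP = 1011 − 960 = 51 mb.
V ≈ 6.04 × 51^0.613 = 6.04 × 11.136 ≈ 67.263 kt.
67.263 × 0.514 ≈ 34.57 m/s → 34.6 m/s.

34.6 m/s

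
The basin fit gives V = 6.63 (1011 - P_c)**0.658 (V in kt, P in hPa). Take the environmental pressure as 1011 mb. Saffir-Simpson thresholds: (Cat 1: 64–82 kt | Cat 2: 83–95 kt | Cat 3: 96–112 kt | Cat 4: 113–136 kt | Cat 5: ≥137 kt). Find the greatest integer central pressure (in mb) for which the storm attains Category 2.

Category 2 begins at V = 83 kt.
Required ΔP = (83/6.63)^(1/0.658) = 12.519^1.520 ≈ 46.56 mb.
P_c ≤ 1011 − 46.56 = 964.44, so the highest integer P_c is 964 mb.

964 mb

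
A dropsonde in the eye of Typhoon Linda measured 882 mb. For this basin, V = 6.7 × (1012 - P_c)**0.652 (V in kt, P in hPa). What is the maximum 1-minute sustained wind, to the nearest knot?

ΔP = 1012 − 882 = 130 mb.
130^0.652 ≈ 23.894.
V ≈ 6.7 × 23.894 ≈ 160.1 kt.

160 kt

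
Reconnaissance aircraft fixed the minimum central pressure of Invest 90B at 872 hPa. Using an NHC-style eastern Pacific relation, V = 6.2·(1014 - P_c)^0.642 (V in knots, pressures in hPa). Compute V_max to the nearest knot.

149 kt

ΔP = 1014 − 872 = 142 hPa.
142^0.642 ≈ 24.086.
V ≈ 6.2 × 24.086 ≈ 149.3 kt.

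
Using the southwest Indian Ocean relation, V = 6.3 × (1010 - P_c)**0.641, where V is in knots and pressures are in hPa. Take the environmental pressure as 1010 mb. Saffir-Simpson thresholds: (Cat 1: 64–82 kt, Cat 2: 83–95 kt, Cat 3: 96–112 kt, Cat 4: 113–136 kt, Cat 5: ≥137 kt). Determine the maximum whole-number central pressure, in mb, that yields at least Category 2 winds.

954 mb

Category 2 begins at V = 83 kt.
Required ΔP = (83/6.3)^(1/0.641) = 13.175^1.560 ≈ 55.83 mb.
P_c ≤ 1010 − 55.83 = 954.17, so the highest integer P_c is 954 mb.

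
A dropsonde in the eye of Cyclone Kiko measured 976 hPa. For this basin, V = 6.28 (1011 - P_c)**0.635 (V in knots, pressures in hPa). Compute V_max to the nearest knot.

60 kt

ΔP = 1011 − 976 = 35 hPa.
35^0.635 ≈ 9.561.
V ≈ 6.28 × 9.561 ≈ 60.0 kt.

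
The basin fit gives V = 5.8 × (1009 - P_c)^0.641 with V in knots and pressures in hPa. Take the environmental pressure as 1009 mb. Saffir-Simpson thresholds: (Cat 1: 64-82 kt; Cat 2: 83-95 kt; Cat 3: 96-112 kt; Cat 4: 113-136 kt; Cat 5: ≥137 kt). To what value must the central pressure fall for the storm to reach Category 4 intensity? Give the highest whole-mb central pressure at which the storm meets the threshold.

906 mb

Category 4 begins at V = 113 kt.
Required ΔP = (113/5.8)^(1/0.641) = 19.483^1.560 ≈ 102.79 mb.
P_c ≤ 1009 − 102.79 = 906.21, so the highest integer P_c is 906 mb.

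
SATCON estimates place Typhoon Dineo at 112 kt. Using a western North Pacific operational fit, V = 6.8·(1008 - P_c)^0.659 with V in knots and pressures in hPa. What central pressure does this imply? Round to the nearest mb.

938 mb

ΔP = (V / 6.8)^(1/0.659) = (112/6.8)^1.517.
112/6.8 = 16.471; 16.471^1.517 ≈ 70.19 mb.
P_c = 1008 − 70.19 = 937.81 ≈ 938 mb.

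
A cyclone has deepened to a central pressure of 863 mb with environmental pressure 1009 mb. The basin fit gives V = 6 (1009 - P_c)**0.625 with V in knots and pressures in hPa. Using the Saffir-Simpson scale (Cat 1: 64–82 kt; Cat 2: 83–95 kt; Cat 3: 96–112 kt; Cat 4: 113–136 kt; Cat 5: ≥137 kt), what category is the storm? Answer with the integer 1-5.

ΔP = 1009 − 863 = 146 mb.
V ≈ 6 × 146^0.625 = 6 × 22.53 ≈ 135 kt.
135 kt falls in the Category 4 band.

4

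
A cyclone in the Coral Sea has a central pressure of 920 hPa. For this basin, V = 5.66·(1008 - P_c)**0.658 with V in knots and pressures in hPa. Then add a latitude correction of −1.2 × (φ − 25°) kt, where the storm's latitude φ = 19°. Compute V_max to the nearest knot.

115 kt

ΔP = 1008 − 920 = 88 hPa.
88^0.658 ≈ 19.031.
V ≈ 5.66 × 19.031 ≈ 107.7 kt.
Latitude correction: −1.2 × (19 − 25) = 7.2 kt.
Corrected V ≈ 114.9 kt → 115 kt.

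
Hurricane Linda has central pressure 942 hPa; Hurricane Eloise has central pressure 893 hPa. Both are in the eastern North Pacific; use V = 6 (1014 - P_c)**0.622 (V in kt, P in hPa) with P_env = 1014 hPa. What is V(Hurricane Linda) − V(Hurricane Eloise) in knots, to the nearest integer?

Hurricane Linda: ΔP = 72; V ≈ 6 × 72^0.622 ≈ 85.79 kt.
Hurricane Eloise: ΔP = 121; V ≈ 6 × 121^0.622 ≈ 118.48 kt.
Difference ≈ 85.79 − 118.48 = -32.69 → -33 kt.

-33 kt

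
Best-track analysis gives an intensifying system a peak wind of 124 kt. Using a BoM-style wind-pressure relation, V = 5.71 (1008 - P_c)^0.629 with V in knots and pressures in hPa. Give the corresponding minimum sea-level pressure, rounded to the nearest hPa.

875 hPa

ΔP = (V / 5.71)^(1/0.629) = (124/5.71)^1.590.
124/5.71 = 21.716; 21.716^1.590 ≈ 133.43 hPa.
P_c = 1008 − 133.43 = 874.57 ≈ 875 hPa.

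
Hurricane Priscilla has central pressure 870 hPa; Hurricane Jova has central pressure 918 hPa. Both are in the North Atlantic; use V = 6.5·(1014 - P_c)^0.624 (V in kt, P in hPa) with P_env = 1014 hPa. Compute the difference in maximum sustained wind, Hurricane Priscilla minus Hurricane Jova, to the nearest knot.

Hurricane Priscilla: ΔP = 144; V ≈ 6.5 × 144^0.624 ≈ 144.45 kt.
Hurricane Jova: ΔP = 96; V ≈ 6.5 × 96^0.624 ≈ 112.16 kt.
Difference ≈ 144.45 − 112.16 = 32.29 → 32 kt.

32 kt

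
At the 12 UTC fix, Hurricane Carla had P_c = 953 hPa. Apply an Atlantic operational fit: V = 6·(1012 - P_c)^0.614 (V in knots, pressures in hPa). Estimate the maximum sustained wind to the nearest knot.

ΔP = 1012 − 953 = 59 hPa.
59^0.614 ≈ 12.227.
V ≈ 6 × 12.227 ≈ 73.4 kt.

73 kt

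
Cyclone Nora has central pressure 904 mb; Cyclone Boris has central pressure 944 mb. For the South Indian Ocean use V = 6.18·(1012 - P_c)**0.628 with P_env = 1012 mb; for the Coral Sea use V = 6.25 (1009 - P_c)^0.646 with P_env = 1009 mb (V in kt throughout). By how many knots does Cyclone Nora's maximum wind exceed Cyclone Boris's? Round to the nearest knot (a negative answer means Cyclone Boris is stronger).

Cyclone Nora: ΔP = 108; V ≈ 6.18 × 108^0.628 ≈ 116.94 kt.
Cyclone Boris: ΔP = 65; V ≈ 6.25 × 65^0.646 ≈ 92.69 kt.
Difference ≈ 116.94 − 92.69 = 24.25 → 24 kt.

24 kt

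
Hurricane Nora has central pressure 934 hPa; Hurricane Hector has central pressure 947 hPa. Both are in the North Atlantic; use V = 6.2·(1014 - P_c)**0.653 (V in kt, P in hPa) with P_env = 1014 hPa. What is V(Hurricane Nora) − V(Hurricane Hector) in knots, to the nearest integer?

Hurricane Nora: ΔP = 80; V ≈ 6.2 × 80^0.653 ≈ 108.42 kt.
Hurricane Hector: ΔP = 67; V ≈ 6.2 × 67^0.653 ≈ 96.56 kt.
Difference ≈ 108.42 − 96.56 = 11.86 → 12 kt.

12 kt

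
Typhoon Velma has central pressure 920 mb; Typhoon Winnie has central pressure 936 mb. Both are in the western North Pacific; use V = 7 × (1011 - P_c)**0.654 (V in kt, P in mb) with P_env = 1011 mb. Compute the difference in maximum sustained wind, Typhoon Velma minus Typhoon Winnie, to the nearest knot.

16 kt

Typhoon Velma: ΔP = 91; V ≈ 7 × 91^0.654 ≈ 133.76 kt.
Typhoon Winnie: ΔP = 75; V ≈ 7 × 75^0.654 ≈ 117.87 kt.
Difference ≈ 133.76 − 117.87 = 15.89 → 16 kt.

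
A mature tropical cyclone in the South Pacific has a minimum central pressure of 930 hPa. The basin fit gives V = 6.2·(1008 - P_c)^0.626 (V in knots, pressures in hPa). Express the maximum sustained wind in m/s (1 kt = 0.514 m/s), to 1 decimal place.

ΔP = 1008 − 930 = 78 hPa.
V ≈ 6.2 × 78^0.626 = 6.2 × 15.292 ≈ 94.808 kt.
94.808 × 0.514 ≈ 48.73 m/s → 48.7 m/s.

48.7 m/s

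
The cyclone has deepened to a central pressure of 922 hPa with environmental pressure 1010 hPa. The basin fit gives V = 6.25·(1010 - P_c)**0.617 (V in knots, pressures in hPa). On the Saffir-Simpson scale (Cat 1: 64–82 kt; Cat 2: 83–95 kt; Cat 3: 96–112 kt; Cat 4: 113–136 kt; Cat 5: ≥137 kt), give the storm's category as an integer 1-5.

ΔP = 1010 − 922 = 88 hPa.
V ≈ 6.25 × 88^0.617 = 6.25 × 15.84 ≈ 99 kt.
99 kt falls in the Category 3 band.

3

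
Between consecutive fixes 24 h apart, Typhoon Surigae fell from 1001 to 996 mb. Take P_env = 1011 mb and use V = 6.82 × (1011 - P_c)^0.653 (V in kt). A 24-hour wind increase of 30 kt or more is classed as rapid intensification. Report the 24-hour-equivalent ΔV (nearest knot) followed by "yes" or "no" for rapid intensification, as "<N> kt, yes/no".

V₁: ΔP = 10, V ≈ 6.82 × 10^0.653 ≈ 30.67 kt.
V₂: ΔP = 15, V ≈ 6.82 × 15^0.653 ≈ 39.97 kt.
ΔV over 24 h = 9.30 kt → 24 h equivalent = 9.30 × 24/24 ≈ 9.30 kt.
9 kt < 30 kt ⇒ not rapid intensification.

9 kt, no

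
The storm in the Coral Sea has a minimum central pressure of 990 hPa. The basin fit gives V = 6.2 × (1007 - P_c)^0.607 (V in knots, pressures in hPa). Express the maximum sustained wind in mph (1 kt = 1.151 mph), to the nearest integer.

ΔP = 1007 − 990 = 17 hPa.
V ≈ 6.2 × 17^0.607 = 6.2 × 5.583 ≈ 34.616 kt.
34.616 × 1.151 ≈ 39.84 mph → 40 mph.

40 mph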